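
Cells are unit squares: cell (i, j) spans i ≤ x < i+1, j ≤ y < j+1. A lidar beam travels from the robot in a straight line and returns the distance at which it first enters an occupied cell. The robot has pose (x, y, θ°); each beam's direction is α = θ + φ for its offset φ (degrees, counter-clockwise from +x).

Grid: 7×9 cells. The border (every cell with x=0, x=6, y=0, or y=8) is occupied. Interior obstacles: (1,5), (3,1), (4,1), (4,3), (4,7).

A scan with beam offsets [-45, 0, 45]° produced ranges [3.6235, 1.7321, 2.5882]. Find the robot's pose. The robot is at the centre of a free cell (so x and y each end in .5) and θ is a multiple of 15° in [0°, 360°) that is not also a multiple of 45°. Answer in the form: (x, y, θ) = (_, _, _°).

(x, y, θ) = (3.5, 4.5, 150°)

The pose lattice has 30·16 = 480 candidates. Test each by forward raycasting.
  (1.5, 6.5, 285°): beam 1 = 0.5774 ≠ 3.6235 ✗
  (3.5, 2.5, 195°): beam 1 = 2.8868 ≠ 3.6235 ✗
  (4.5, 5.5, 345°): beam 1 = 3.0000 ≠ 3.6235 ✗
  (3.5, 5.5, 15°): beam 1 = 2.8868 ≠ 3.6235 ✗
  (2.5, 1.5, 300°): beam 1 = 0.5176 ≠ 3.6235 ✗
  …
  (3.5, 4.5, 150°): r_1=3.6235, r_2=1.7321, r_3=2.5882 — all match ✓
No second candidate reproduces the full scan.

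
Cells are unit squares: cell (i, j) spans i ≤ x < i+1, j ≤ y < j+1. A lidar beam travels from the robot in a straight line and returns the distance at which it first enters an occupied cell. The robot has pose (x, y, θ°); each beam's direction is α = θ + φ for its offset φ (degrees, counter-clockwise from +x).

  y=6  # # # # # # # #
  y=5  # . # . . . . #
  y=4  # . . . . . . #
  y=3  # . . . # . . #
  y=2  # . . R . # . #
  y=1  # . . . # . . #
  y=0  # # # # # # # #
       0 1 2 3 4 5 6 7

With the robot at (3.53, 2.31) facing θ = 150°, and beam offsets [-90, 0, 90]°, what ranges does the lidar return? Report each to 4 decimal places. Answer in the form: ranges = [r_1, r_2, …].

ranges = [0.9400, 2.9214, 1.5127]

beam 1: φ=-90°, α=60°
  d=(0.5000,0.8660)  start (3,2)  tX=0.9400 tY=0.7967  stride 1/|dx|=2.0000 1/|dy|=1.1547
    cross y-line → (3,3), t=0.7967
    cross x-line → (4,3), t=0.9400 (wall)
  → r_1 = 0.9400
beam 2: φ=0°, α=150°
  d=(-0.8660,0.5000)  start (3,2)  tX=0.6120 tY=1.3800  stride 1/|dx|=1.1547 1/|dy|=2.0000
    cross x-line → (2,2), t=0.6120
    cross y-line → (2,3), t=1.3800
    cross x-line → (1,3), t=1.7667
    cross x-line → (0,3), t=2.9214 (wall)
  → r_2 = 2.9214
beam 3: φ=90°, α=240°
  d=(-0.5000,-0.8660)  start (3,2)  tX=1.0600 tY=0.3580  stride 1/|dx|=2.0000 1/|dy|=1.1547
    cross y-line → (3,1), t=0.3580
    cross x-line → (2,1), t=1.0600
    cross y-line → (2,0), t=1.5127 (wall)
  → r_3 = 1.5127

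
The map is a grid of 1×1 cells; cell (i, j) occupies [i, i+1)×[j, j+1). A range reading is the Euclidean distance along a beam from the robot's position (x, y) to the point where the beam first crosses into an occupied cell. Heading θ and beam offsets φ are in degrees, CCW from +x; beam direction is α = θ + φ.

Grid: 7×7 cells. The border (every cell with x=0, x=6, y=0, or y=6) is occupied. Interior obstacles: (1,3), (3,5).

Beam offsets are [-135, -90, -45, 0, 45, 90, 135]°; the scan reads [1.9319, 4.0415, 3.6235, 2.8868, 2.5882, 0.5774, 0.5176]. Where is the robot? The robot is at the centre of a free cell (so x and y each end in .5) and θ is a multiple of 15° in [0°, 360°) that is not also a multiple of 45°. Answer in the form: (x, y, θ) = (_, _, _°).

(x, y, θ) = (3.5, 4.5, 330°)

Candidates: 23 free-cell centres × 16 headings = 368 poses. Raycast each; keep the one whose scan matches to 4 dp.
  (4.5, 1.5, 195°): beam 1 = 3.0000 ≠ 1.9319 ✗
  (5.5, 3.5, 60°): beam 2 = 0.5774 ≠ 4.0415 ✗
  (2.5, 3.5, 255°): beam 1 = 2.8868 ≠ 1.9319 ✗
  (2.5, 1.5, 255°): beam 1 = 1.7321 ≠ 1.9319 ✗
  …
  (3.5, 4.5, 330°): r_1=1.9319, r_2=4.0415, r_3=3.6235, r_4=2.8868, r_5=2.5882, r_6=0.5774, r_7=0.5176 — all match ✓
No second candidate reproduces the full scan.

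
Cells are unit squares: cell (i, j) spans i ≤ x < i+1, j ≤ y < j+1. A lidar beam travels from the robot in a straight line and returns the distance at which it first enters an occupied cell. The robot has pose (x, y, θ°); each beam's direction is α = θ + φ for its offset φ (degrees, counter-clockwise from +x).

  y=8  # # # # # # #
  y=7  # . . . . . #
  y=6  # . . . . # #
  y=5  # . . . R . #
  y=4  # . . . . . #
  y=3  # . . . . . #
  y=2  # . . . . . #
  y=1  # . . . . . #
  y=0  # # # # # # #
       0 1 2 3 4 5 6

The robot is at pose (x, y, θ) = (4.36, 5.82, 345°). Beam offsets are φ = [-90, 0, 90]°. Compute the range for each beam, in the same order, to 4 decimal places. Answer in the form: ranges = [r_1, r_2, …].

ranges = [4.9900, 1.6979, 2.2569]

beam 1: φ=-90°, α=255°
  direction (-0.2588, -0.9659); cell (4,5); t to first gridline: x 1.3909, y 0.8489 (then +3.8637 / +1.0353)
    (4,4) via y @ 0.8489
    (3,4) via x @ 1.3909
    (3,3) via y @ 1.8842
    (3,2) via y @ 2.9195
    (3,1) via y @ 3.9548
    (3,0) via y @ 4.9900  # hit
  → r_1 = 4.9900
beam 2: φ=0°, α=345°
  direction (0.9659, -0.2588); cell (4,5); t to first gridline: x 0.6626, y 3.1682 (then +1.0353 / +3.8637)
    (5,5) via x @ 0.6626
    (6,5) via x @ 1.6979  # hit
  → r_2 = 1.6979
beam 3: φ=90°, α=75°
  direction (0.2588, 0.9659); cell (4,5); t to first gridline: x 2.4728, y 0.1863 (then +3.8637 / +1.0353)
    (4,6) via y @ 0.1863
    (4,7) via y @ 1.2216
    (4,8) via y @ 2.2569  # hit
  → r_3 = 2.2569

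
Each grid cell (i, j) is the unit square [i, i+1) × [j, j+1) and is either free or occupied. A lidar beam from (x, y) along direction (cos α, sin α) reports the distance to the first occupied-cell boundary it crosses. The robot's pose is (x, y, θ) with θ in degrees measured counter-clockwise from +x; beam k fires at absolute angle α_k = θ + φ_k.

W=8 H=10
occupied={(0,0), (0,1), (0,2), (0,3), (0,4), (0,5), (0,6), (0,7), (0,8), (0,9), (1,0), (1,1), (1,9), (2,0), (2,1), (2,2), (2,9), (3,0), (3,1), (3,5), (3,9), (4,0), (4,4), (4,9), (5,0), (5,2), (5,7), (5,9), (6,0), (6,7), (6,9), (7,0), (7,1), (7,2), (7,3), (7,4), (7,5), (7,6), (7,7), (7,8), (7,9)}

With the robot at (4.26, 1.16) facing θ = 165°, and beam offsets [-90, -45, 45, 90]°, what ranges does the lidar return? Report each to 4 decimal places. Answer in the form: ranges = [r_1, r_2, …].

ranges = [6.0460, 0.5200, 0.3002, 0.1656]

beam 1: φ=-90°, α=75°
  dir = (cos 75°, sin 75°) = (0.2588, 0.9659); from cell (4,1)
  next x-line at t=2.8591, next y-line at t=0.8696; Δt_x=3.8637, Δt_y=1.0353
    y: enter (4,2) at t=0.8696
    y: enter (4,3) at t=1.9049
    x: enter (5,3) at t=2.8591
    y: enter (5,4) at t=2.9402
    y: enter (5,5) at t=3.9755
    y: enter (5,6) at t=5.0107
    y: enter (5,7) at t=6.0460 ← occupied
  → r_1 = 6.0460
beam 2: φ=-45°, α=120°
  dir = (cos 120°, sin 120°) = (-0.5000, 0.8660); from cell (4,1)
  next x-line at t=0.5200, next y-line at t=0.9699; Δt_x=2.0000, Δt_y=1.1547
    x: enter (3,1) at t=0.5200 ← occupied
  → r_2 = 0.5200
beam 3: φ=45°, α=210°
  dir = (cos 210°, sin 210°) = (-0.8660, -0.5000); from cell (4,1)
  next x-line at t=0.3002, next y-line at t=0.3200; Δt_x=1.1547, Δt_y=2.0000
    x: enter (3,1) at t=0.3002 ← occupied
  → r_3 = 0.3002
beam 4: φ=90°, α=255°
  dir = (cos 255°, sin 255°) = (-0.2588, -0.9659); from cell (4,1)
  next x-line at t=1.0046, next y-line at t=0.1656; Δt_x=3.8637, Δt_y=1.0353
    y: enter (4,0) at t=0.1656 ← occupied
  → r_4 = 0.1656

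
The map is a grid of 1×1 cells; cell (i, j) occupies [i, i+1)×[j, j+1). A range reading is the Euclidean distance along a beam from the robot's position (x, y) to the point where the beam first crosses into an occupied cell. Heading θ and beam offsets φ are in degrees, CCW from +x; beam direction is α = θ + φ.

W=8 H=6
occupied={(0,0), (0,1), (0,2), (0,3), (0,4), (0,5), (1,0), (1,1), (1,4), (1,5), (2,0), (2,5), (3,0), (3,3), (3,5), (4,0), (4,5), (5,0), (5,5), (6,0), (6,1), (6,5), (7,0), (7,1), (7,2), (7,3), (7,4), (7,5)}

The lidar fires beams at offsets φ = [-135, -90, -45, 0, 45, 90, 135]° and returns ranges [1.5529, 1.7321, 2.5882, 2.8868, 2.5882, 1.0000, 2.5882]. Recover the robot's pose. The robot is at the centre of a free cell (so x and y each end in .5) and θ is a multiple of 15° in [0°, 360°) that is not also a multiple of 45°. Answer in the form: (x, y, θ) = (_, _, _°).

Enumerate (i+0.5, j+0.5, θ) over the 20 free cells and 16 admissible headings. For each, cast all 7 beams and compare to the given ranges.
  (2.5, 4.5, 330°): beam 1 = 0.5176 ≠ 1.5529 ✗
  (2.5, 2.5, 345°): beam 1 = 1.0000 ≠ 1.5529 ✗
  (2.5, 2.5, 300°): beam 2 = 1.0000 ≠ 1.7321 ✗
  (4.5, 3.5, 120°): beam 1 = 2.5882 ≠ 1.5529 ✗
  (1.5, 2.5, 195°): beam 1 = 2.8868 ≠ 1.5529 ✗
  …
  (4.5, 2.5, 60°): r_1=1.5529, r_2=1.7321, r_3=2.5882, r_4=2.8868, r_5=2.5882, r_6=1.0000, r_7=2.5882 — all match ✓
Only this pose fits every beam.

(x, y, θ) = (4.5, 2.5, 60°)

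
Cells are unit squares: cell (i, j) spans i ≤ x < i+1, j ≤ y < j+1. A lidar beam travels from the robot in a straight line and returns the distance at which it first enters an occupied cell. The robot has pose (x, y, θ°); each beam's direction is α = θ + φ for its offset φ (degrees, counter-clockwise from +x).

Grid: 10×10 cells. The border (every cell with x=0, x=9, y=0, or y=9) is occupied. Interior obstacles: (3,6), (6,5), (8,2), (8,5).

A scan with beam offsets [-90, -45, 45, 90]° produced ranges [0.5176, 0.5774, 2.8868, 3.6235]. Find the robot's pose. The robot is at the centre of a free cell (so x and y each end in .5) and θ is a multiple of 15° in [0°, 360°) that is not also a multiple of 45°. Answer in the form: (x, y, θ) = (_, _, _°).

(x, y, θ) = (5.5, 1.5, 345°)

The pose lattice has 60·16 = 960 candidates. Test each by forward raycasting.
  (4.5, 7.5, 255°): beam 1 = 3.6235 ≠ 0.5176 ✗
  (8.5, 6.5, 120°): beam 1 = 0.5774 ≠ 0.5176 ✗
  (2.5, 5.5, 195°): beam 1 = 3.6235 ≠ 0.5176 ✗
  (1.5, 7.5, 195°): beam 1 = 1.5529 ≠ 0.5176 ✗
  …
  (5.5, 1.5, 345°): r_1=0.5176, r_2=0.5774, r_3=2.8868, r_4=3.6235 — all match ✓
Unique over the lattice → pose = (5.5, 1.5, 345°).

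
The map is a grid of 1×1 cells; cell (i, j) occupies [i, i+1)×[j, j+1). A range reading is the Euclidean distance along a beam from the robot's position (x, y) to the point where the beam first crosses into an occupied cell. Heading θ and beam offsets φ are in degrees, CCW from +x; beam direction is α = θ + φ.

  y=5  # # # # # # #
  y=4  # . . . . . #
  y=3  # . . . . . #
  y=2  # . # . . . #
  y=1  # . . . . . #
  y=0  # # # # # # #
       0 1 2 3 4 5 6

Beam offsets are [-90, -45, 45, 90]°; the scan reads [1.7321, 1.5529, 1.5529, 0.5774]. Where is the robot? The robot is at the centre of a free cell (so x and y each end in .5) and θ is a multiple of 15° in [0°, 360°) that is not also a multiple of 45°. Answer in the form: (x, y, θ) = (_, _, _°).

(x, y, θ) = (2.5, 3.5, 150°)

The pose lattice has 19·16 = 304 candidates. Test each by forward raycasting.
  (5.5, 1.5, 195°): beam 1 = 3.6235 ≠ 1.7321 ✗
  (4.5, 2.5, 75°): beam 1 = 1.5529 ≠ 1.7321 ✗
  (5.5, 3.5, 75°): beam 1 = 0.5176 ≠ 1.7321 ✗
  (1.5, 3.5, 240°): beam 1 = 0.5774 ≠ 1.7321 ✗
  …
  (2.5, 3.5, 150°): r_1=1.7321, r_2=1.5529, r_3=1.5529, r_4=0.5774 — all match ✓
Only this pose fits every beam.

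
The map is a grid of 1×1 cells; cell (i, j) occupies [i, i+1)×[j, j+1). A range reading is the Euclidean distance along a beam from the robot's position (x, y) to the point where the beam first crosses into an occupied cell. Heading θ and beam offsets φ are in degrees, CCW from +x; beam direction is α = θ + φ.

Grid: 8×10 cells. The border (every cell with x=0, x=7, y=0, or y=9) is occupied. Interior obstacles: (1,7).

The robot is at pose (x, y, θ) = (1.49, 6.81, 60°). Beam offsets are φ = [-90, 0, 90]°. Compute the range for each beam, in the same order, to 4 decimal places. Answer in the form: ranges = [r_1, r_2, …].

beam 1: φ=-90°, α=330°
  direction (0.8660, -0.5000); cell (1,6); t to first gridline: x 0.5889, y 1.6200 (then +1.1547 / +2.0000)
    (2,6) via x @ 0.5889
    (2,5) via y @ 1.6200
    (3,5) via x @ 1.7436
    (4,5) via x @ 2.8983
    (4,4) via y @ 3.6200
    (5,4) via x @ 4.0530
    (6,4) via x @ 5.2077
    (6,3) via y @ 5.6200
    (7,3) via x @ 6.3624  # hit
  → r_1 = 6.3624
beam 2: φ=0°, α=60°
  direction (0.5000, 0.8660); cell (1,6); t to first gridline: x 1.0200, y 0.2194 (then +2.0000 / +1.1547)
    (1,7) via y @ 0.2194  # hit
  → r_2 = 0.2194
beam 3: φ=90°, α=150°
  direction (-0.8660, 0.5000); cell (1,6); t to first gridline: x 0.5658, y 0.3800 (then +1.1547 / +2.0000)
    (1,7) via y @ 0.3800  # hit
  → r_3 = 0.3800

ranges = [6.3624, 0.2194, 0.3800]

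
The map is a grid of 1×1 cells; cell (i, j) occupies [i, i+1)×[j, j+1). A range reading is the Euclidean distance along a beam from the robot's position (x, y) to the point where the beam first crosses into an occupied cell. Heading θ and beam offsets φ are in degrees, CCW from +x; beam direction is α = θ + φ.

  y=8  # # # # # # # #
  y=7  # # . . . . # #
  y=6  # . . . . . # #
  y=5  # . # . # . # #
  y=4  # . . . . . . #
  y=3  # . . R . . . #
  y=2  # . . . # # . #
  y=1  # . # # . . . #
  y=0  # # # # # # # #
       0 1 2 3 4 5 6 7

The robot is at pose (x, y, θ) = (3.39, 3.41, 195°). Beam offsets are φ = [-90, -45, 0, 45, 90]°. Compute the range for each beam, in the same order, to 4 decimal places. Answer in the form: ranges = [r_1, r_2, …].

ranges = [1.6461, 2.7597, 2.4743, 1.6281, 1.4597]

beam 1: φ=-90°, α=105°
  dir = (cos 105°, sin 105°) = (-0.2588, 0.9659); from cell (3,3)
  next x-line at t=1.5068, next y-line at t=0.6108; Δt_x=3.8637, Δt_y=1.0353
    y: enter (3,4) at t=0.6108
    x: enter (2,4) at t=1.5068
    y: enter (2,5) at t=1.6461 ← occupied
  → r_1 = 1.6461
beam 2: φ=-45°, α=150°
  dir = (cos 150°, sin 150°) = (-0.8660, 0.5000); from cell (3,3)
  next x-line at t=0.4503, next y-line at t=1.1800; Δt_x=1.1547, Δt_y=2.0000
    x: enter (2,3) at t=0.4503
    y: enter (2,4) at t=1.1800
    x: enter (1,4) at t=1.6050
    x: enter (0,4) at t=2.7597 ← occupied
  → r_2 = 2.7597
beam 3: φ=0°, α=195°
  dir = (cos 195°, sin 195°) = (-0.9659, -0.2588); from cell (3,3)
  next x-line at t=0.4038, next y-line at t=1.5841; Δt_x=1.0353, Δt_y=3.8637
    x: enter (2,3) at t=0.4038
    x: enter (1,3) at t=1.4390
    y: enter (1,2) at t=1.5841
    x: enter (0,2) at t=2.4743 ← occupied
  → r_3 = 2.4743
beam 4: φ=45°, α=240°
  dir = (cos 240°, sin 240°) = (-0.5000, -0.8660); from cell (3,3)
  next x-line at t=0.7800, next y-line at t=0.4734; Δt_x=2.0000, Δt_y=1.1547
    y: enter (3,2) at t=0.4734
    x: enter (2,2) at t=0.7800
    y: enter (2,1) at t=1.6281 ← occupied
  → r_4 = 1.6281
beam 5: φ=90°, α=285°
  dir = (cos 285°, sin 285°) = (0.2588, -0.9659); from cell (3,3)
  next x-line at t=2.3569, next y-line at t=0.4245; Δt_x=3.8637, Δt_y=1.0353
    y: enter (3,2) at t=0.4245
    y: enter (3,1) at t=1.4597 ← occupied
  → r_5 = 1.4597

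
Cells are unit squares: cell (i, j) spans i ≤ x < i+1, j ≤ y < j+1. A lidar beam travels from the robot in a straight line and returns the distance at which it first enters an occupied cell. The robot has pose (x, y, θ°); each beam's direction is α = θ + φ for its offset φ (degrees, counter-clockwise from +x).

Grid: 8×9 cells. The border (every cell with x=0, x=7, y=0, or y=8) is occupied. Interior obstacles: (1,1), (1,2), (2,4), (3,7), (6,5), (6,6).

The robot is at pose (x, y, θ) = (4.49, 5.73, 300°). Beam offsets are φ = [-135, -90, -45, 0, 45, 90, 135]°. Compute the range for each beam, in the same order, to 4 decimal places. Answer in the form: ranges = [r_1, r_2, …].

beam 1: φ=-135°, α=165°
  direction (-0.9659, 0.2588); cell (4,5); t to first gridline: x 0.5073, y 1.0432 (then +1.0353 / +3.8637)
    (3,5) via x @ 0.5073
    (3,6) via y @ 1.0432
    (2,6) via x @ 1.5426
    (1,6) via x @ 2.5778
    (0,6) via x @ 3.6131  # hit
  → r_1 = 3.6131
beam 2: φ=-90°, α=210°
  direction (-0.8660, -0.5000); cell (4,5); t to first gridline: x 0.5658, y 1.4600 (then +1.1547 / +2.0000)
    (3,5) via x @ 0.5658
    (3,4) via y @ 1.4600
    (2,4) via x @ 1.7205  # hit
  → r_2 = 1.7205
beam 3: φ=-45°, α=255°
  direction (-0.2588, -0.9659); cell (4,5); t to first gridline: x 1.8932, y 0.7558 (then +3.8637 / +1.0353)
    (4,4) via y @ 0.7558
    (4,3) via y @ 1.7910
    (3,3) via x @ 1.8932
    (3,2) via y @ 2.8263
    (3,1) via y @ 3.8616
    (3,0) via y @ 4.8969  # hit
  → r_3 = 4.8969
beam 4: φ=0°, α=300°
  direction (0.5000, -0.8660); cell (4,5); t to first gridline: x 1.0200, y 0.8429 (then +2.0000 / +1.1547)
    (4,4) via y @ 0.8429
    (5,4) via x @ 1.0200
    (5,3) via y @ 1.9976
    (6,3) via x @ 3.0200
    (6,2) via y @ 3.1523
    (6,1) via y @ 4.3070
    (7,1) via x @ 5.0200  # hit
  → r_4 = 5.0200
beam 5: φ=45°, α=345°
  direction (0.9659, -0.2588); cell (4,5); t to first gridline: x 0.5280, y 2.8205 (then +1.0353 / +3.8637)
    (5,5) via x @ 0.5280
    (6,5) via x @ 1.5633  # hit
  → r_5 = 1.5633
beam 6: φ=90°, α=30°
  direction (0.8660, 0.5000); cell (4,5); t to first gridline: x 0.5889, y 0.5400 (then +1.1547 / +2.0000)
    (4,6) via y @ 0.5400
    (5,6) via x @ 0.5889
    (6,6) via x @ 1.7436  # hit
  → r_6 = 1.7436
beam 7: φ=135°, α=75°
  direction (0.2588, 0.9659); cell (4,5); t to first gridline: x 1.9705, y 0.2795 (then +3.8637 / +1.0353)
    (4,6) via y @ 0.2795
    (4,7) via y @ 1.3148
    (5,7) via x @ 1.9705
    (5,8) via y @ 2.3501  # hit
  → r_7 = 2.3501

ranges = [3.6131, 1.7205, 4.8969, 5.0200, 1.5633, 1.7436, 2.3501]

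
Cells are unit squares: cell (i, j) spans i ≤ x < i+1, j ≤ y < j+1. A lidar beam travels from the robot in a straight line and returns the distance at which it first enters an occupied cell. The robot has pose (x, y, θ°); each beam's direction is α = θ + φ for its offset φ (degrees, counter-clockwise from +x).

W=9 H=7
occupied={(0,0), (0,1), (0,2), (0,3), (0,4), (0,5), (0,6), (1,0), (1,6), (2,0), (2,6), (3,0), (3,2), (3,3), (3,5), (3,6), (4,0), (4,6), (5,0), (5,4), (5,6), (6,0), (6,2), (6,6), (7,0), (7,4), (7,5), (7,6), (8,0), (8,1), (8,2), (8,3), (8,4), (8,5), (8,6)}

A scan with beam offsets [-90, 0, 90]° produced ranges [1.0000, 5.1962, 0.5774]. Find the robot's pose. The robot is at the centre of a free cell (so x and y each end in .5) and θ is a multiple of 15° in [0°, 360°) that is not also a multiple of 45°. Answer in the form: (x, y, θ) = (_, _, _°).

(x, y, θ) = (1.5, 5.5, 330°)

Candidates: 28 free-cell centres × 16 headings = 448 poses. Raycast each; keep the one whose scan matches to 4 dp.
  (2.5, 5.5, 210°): beam 1 = 0.5774 ≠ 1.0000 ✗
  (7.5, 3.5, 105°): beam 1 = 0.5176 ≠ 1.0000 ✗
  (1.5, 5.5, 75°): beam 1 = 1.5529 ≠ 1.0000 ✗
  (1.5, 1.5, 15°): beam 1 = 0.5176 ≠ 1.0000 ✗
  (1.5, 2.5, 120°): beam 1 = 1.7321 ≠ 1.0000 ✗
  …
  (1.5, 5.5, 330°): r_1=1.0000, r_2=5.1962, r_3=0.5774 — all match ✓
Unique over the lattice → pose = (1.5, 5.5, 330°).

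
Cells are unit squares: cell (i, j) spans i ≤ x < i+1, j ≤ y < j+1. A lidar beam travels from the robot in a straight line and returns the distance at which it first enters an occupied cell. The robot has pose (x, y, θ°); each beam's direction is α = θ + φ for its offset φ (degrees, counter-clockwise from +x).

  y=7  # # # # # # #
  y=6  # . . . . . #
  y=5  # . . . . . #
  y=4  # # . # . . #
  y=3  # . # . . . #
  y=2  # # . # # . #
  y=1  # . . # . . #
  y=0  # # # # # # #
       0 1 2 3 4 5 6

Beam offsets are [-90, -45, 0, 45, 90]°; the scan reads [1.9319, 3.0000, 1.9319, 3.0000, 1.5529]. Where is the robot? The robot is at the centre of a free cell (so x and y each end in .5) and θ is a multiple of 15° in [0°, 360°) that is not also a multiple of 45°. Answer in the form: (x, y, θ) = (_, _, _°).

Candidates: 23 free-cell centres × 16 headings = 368 poses. Raycast each; keep the one whose scan matches to 4 dp.
  (3.5, 3.5, 195°): beam 1 = 0.5176 ≠ 1.9319 ✗
  (2.5, 5.5, 75°): beam 1 = 3.6235 ≠ 1.9319 ✗
  (2.5, 2.5, 330°): beam 1 = 1.7321 ≠ 1.9319 ✗
  …
  (4.5, 6.5, 255°): r_1=1.9319, r_2=3.0000, r_3=1.9319, r_4=3.0000, r_5=1.5529 — all match ✓
Unique over the lattice → pose = (4.5, 6.5, 255°).

(x, y, θ) = (4.5, 6.5, 255°)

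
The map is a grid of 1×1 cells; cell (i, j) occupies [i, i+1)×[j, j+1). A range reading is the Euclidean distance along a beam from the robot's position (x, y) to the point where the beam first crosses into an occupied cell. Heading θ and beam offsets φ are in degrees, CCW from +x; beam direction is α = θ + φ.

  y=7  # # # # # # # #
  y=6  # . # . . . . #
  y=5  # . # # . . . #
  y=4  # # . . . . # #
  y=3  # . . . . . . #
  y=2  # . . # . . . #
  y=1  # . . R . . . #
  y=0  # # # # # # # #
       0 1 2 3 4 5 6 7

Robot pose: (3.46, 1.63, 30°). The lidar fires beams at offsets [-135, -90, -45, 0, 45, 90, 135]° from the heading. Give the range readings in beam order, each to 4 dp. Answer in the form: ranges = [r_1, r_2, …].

beam 1: φ=-135°, α=255°
  direction (-0.2588, -0.9659); cell (3,1); t to first gridline: x 1.7773, y 0.6522 (then +3.8637 / +1.0353)
    (3,0) via y @ 0.6522  # hit
  → r_1 = 0.6522
beam 2: φ=-90°, α=300°
  direction (0.5000, -0.8660); cell (3,1); t to first gridline: x 1.0800, y 0.7275 (then +2.0000 / +1.1547)
    (3,0) via y @ 0.7275  # hit
  → r_2 = 0.7275
beam 3: φ=-45°, α=345°
  direction (0.9659, -0.2588); cell (3,1); t to first gridline: x 0.5590, y 2.4341 (then +1.0353 / +3.8637)
    (4,1) via x @ 0.5590
    (5,1) via x @ 1.5943
    (5,0) via y @ 2.4341  # hit
  → r_3 = 2.4341
beam 4: φ=0°, α=30°
  direction (0.8660, 0.5000); cell (3,1); t to first gridline: x 0.6235, y 0.7400 (then +1.1547 / +2.0000)
    (4,1) via x @ 0.6235
    (4,2) via y @ 0.7400
    (5,2) via x @ 1.7782
    (5,3) via y @ 2.7400
    (6,3) via x @ 2.9329
    (7,3) via x @ 4.0876  # hit
  → r_4 = 4.0876
beam 5: φ=45°, α=75°
  direction (0.2588, 0.9659); cell (3,1); t to first gridline: x 2.0864, y 0.3831 (then +3.8637 / +1.0353)
    (3,2) via y @ 0.3831  # hit
  → r_5 = 0.3831
beam 6: φ=90°, α=120°
  direction (-0.5000, 0.8660); cell (3,1); t to first gridline: x 0.9200, y 0.4272 (then +2.0000 / +1.1547)
    (3,2) via y @ 0.4272  # hit
  → r_6 = 0.4272
beam 7: φ=135°, α=165°
  direction (-0.9659, 0.2588); cell (3,1); t to first gridline: x 0.4762, y 1.4296 (then +1.0353 / +3.8637)
    (2,1) via x @ 0.4762
    (2,2) via y @ 1.4296
    (1,2) via x @ 1.5115
    (0,2) via x @ 2.5468  # hit
  → r_7 = 2.5468

ranges = [0.6522, 0.7275, 2.4341, 4.0876, 0.3831, 0.4272, 2.5468]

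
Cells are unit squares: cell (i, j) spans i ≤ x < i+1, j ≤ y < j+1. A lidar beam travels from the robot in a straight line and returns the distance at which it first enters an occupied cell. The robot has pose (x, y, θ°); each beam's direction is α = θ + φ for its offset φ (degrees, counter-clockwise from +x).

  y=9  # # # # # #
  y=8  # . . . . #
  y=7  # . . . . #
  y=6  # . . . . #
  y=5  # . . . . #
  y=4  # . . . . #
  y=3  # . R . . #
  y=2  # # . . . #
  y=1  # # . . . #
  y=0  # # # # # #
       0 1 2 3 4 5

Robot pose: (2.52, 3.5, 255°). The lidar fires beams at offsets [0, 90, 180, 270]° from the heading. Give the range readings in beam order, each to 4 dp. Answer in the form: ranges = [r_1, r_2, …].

ranges = [2.0091, 2.5675, 5.6940, 1.5736]

beam 1: φ=0°, α=255°
  dir = (cos 255°, sin 255°) = (-0.2588, -0.9659); from cell (2,3)
  next x-line at t=2.0091, next y-line at t=0.5176; Δt_x=3.8637, Δt_y=1.0353
    y: enter (2,2) at t=0.5176
    y: enter (2,1) at t=1.5529
    x: enter (1,1) at t=2.0091 ← occupied
  → r_1 = 2.0091
beam 2: φ=90°, α=345°
  dir = (cos 345°, sin 345°) = (0.9659, -0.2588); from cell (2,3)
  next x-line at t=0.4969, next y-line at t=1.9319; Δt_x=1.0353, Δt_y=3.8637
    x: enter (3,3) at t=0.4969
    x: enter (4,3) at t=1.5322
    y: enter (4,2) at t=1.9319
    x: enter (5,2) at t=2.5675 ← occupied
  → r_2 = 2.5675
beam 3: φ=180°, α=75°
  dir = (cos 75°, sin 75°) = (0.2588, 0.9659); from cell (2,3)
  next x-line at t=1.8546, next y-line at t=0.5176; Δt_x=3.8637, Δt_y=1.0353
    y: enter (2,4) at t=0.5176
    y: enter (2,5) at t=1.5529
    x: enter (3,5) at t=1.8546
    y: enter (3,6) at t=2.5882
    y: enter (3,7) at t=3.6235
    y: enter (3,8) at t=4.6587
    y: enter (3,9) at t=5.6940 ← occupied
  → r_3 = 5.6940
beam 4: φ=270°, α=165°
  dir = (cos 165°, sin 165°) = (-0.9659, 0.2588); from cell (2,3)
  next x-line at t=0.5383, next y-line at t=1.9319; Δt_x=1.0353, Δt_y=3.8637
    x: enter (1,3) at t=0.5383
    x: enter (0,3) at t=1.5736 ← occupied
  → r_4 = 1.5736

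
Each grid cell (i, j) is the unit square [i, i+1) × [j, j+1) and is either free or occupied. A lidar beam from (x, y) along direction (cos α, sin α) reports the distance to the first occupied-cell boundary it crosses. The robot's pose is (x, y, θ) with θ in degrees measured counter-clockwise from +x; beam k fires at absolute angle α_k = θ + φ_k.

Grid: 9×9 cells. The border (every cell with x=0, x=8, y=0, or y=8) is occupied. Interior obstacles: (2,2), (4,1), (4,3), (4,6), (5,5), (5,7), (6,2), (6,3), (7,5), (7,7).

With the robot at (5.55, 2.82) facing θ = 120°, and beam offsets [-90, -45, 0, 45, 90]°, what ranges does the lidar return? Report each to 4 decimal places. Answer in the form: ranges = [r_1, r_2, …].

ranges = [0.5196, 5.3627, 1.1000, 0.6955, 1.6400]

beam 1: φ=-90°, α=30°
  direction (0.8660, 0.5000); cell (5,2); t to first gridline: x 0.5196, y 0.3600 (then +1.1547 / +2.0000)
    (5,3) via y @ 0.3600
    (6,3) via x @ 0.5196  # hit
  → r_1 = 0.5196
beam 2: φ=-45°, α=75°
  direction (0.2588, 0.9659); cell (5,2); t to first gridline: x 1.7387, y 0.1863 (then +3.8637 / +1.0353)
    (5,3) via y @ 0.1863
    (5,4) via y @ 1.2216
    (6,4) via x @ 1.7387
    (6,5) via y @ 2.2569
    (6,6) via y @ 3.2922
    (6,7) via y @ 4.3275
    (6,8) via y @ 5.3627  # hit
  → r_2 = 5.3627
beam 3: φ=0°, α=120°
  direction (-0.5000, 0.8660); cell (5,2); t to first gridline: x 1.1000, y 0.2078 (then +2.0000 / +1.1547)
    (5,3) via y @ 0.2078
    (4,3) via x @ 1.1000  # hit
  → r_3 = 1.1000
beam 4: φ=45°, α=165°
  direction (-0.9659, 0.2588); cell (5,2); t to first gridline: x 0.5694, y 0.6955 (then +1.0353 / +3.8637)
    (4,2) via x @ 0.5694
    (4,3) via y @ 0.6955  # hit
  → r_4 = 0.6955
beam 5: φ=90°, α=210°
  direction (-0.8660, -0.5000); cell (5,2); t to first gridline: x 0.6351, y 1.6400 (then +1.1547 / +2.0000)
    (4,2) via x @ 0.6351
    (4,1) via y @ 1.6400  # hit
  → r_5 = 1.6400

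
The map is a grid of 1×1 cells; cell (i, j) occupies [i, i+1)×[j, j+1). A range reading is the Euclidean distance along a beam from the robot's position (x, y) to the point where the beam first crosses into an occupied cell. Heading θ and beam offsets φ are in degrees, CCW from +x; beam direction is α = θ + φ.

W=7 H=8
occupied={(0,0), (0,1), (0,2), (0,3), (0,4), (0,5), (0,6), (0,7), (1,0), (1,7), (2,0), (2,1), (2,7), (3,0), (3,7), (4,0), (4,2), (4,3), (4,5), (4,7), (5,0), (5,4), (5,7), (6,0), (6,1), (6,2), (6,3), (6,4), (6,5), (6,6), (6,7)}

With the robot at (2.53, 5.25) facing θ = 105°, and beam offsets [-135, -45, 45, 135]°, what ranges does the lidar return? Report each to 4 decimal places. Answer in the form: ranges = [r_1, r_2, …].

beam 1: φ=-135°, α=330°
  dir = (cos 330°, sin 330°) = (0.8660, -0.5000); from cell (2,5)
  next x-line at t=0.5427, next y-line at t=0.5000; Δt_x=1.1547, Δt_y=2.0000
    y: enter (2,4) at t=0.5000
    x: enter (3,4) at t=0.5427
    x: enter (4,4) at t=1.6974
    y: enter (4,3) at t=2.5000 ← occupied
  → r_1 = 2.5000
beam 2: φ=-45°, α=60°
  dir = (cos 60°, sin 60°) = (0.5000, 0.8660); from cell (2,5)
  next x-line at t=0.9400, next y-line at t=0.8660; Δt_x=2.0000, Δt_y=1.1547
    y: enter (2,6) at t=0.8660
    x: enter (3,6) at t=0.9400
    y: enter (3,7) at t=2.0207 ← occupied
  → r_2 = 2.0207
beam 3: φ=45°, α=150°
  dir = (cos 150°, sin 150°) = (-0.8660, 0.5000); from cell (2,5)
  next x-line at t=0.6120, next y-line at t=1.5000; Δt_x=1.1547, Δt_y=2.0000
    x: enter (1,5) at t=0.6120
    y: enter (1,6) at t=1.5000
    x: enter (0,6) at t=1.7667 ← occupied
  → r_3 = 1.7667
beam 4: φ=135°, α=240°
  dir = (cos 240°, sin 240°) = (-0.5000, -0.8660); from cell (2,5)
  next x-line at t=1.0600, next y-line at t=0.2887; Δt_x=2.0000, Δt_y=1.1547
    y: enter (2,4) at t=0.2887
    x: enter (1,4) at t=1.0600
    y: enter (1,3) at t=1.4434
    y: enter (1,2) at t=2.5981
    x: enter (0,2) at t=3.0600 ← occupied
  → r_4 = 3.0600

ranges = [2.5000, 2.0207, 1.7667, 3.0600]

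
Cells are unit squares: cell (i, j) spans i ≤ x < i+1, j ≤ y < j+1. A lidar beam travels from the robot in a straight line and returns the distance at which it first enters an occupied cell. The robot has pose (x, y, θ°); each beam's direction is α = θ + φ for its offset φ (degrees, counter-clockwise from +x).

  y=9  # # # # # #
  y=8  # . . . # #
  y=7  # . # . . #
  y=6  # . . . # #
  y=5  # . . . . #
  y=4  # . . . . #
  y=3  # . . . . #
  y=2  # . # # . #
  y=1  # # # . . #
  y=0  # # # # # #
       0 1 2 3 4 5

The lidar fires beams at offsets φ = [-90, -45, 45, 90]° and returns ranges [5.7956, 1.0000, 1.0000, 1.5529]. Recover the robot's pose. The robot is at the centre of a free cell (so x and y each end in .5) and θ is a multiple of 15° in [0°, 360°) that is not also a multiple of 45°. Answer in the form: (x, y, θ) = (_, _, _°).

(x, y, θ) = (3.5, 7.5, 15°)

Enumerate (i+0.5, j+0.5, θ) over the 25 free cells and 16 admissible headings. For each, cast all 4 beams and compare to the given ranges.
  (4.5, 3.5, 15°): beam 1 = 1.9319 ≠ 5.7956 ✗
  (3.5, 3.5, 255°): beam 1 = 2.5882 ≠ 5.7956 ✗
  (1.5, 4.5, 285°): beam 1 = 0.5176 ≠ 5.7956 ✗
  …
  (3.5, 7.5, 15°): r_1=5.7956, r_2=1.0000, r_3=1.0000, r_4=1.5529 — all match ✓
No second candidate reproduces the full scan.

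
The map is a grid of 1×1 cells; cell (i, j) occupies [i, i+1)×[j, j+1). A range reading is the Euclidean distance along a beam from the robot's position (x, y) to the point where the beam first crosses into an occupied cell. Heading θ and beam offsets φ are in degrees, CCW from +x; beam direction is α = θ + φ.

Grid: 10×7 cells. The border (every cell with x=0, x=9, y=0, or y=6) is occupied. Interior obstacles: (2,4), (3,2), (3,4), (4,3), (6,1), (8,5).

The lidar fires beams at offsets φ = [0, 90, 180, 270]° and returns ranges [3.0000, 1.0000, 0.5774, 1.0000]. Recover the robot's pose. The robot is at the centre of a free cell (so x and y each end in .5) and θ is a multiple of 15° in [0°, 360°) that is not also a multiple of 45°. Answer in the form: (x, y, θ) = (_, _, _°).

The pose lattice has 34·16 = 544 candidates. Test each by forward raycasting.
  (8.5, 2.5, 75°): beam 1 = 1.9319 ≠ 3.0000 ✗
  (8.5, 3.5, 285°): beam 1 = 1.9319 ≠ 3.0000 ✗
  (8.5, 4.5, 105°): beam 1 = 0.5176 ≠ 3.0000 ✗
  (6.5, 3.5, 75°): beam 1 = 2.5882 ≠ 3.0000 ✗
  (2.5, 3.5, 60°): beam 1 = 0.5774 ≠ 3.0000 ✗
  …
  (2.5, 1.5, 120°): r_1=3.0000, r_2=1.0000, r_3=0.5774, r_4=1.0000 — all match ✓
Only this pose fits every beam.

(x, y, θ) = (2.5, 1.5, 120°)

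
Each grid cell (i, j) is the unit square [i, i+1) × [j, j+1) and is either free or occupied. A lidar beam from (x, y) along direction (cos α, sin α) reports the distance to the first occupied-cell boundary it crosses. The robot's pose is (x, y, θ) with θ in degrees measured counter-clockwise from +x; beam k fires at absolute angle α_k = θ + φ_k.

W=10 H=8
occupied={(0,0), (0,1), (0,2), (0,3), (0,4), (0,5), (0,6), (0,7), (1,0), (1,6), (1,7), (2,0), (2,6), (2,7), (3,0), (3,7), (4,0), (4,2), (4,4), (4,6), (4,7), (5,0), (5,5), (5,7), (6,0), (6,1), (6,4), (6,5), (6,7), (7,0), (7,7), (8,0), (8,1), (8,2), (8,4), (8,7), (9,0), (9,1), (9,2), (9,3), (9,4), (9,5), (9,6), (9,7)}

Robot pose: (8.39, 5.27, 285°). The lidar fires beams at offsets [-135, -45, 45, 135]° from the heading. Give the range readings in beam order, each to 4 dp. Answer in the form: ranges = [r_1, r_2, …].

ranges = [3.4600, 0.3118, 0.5400, 1.2200]

beam 1: φ=-135°, α=150°
  d=(-0.8660,0.5000)  start (8,5)  tX=0.4503 tY=1.4600  stride 1/|dx|=1.1547 1/|dy|=2.0000
    cross x-line → (7,5), t=0.4503
    cross y-line → (7,6), t=1.4600
    cross x-line → (6,6), t=1.6050
    cross x-line → (5,6), t=2.7597
    cross y-line → (5,7), t=3.4600 (wall)
  → r_1 = 3.4600
beam 2: φ=-45°, α=240°
  d=(-0.5000,-0.8660)  start (8,5)  tX=0.7800 tY=0.3118  stride 1/|dx|=2.0000 1/|dy|=1.1547
    cross y-line → (8,4), t=0.3118 (wall)
  → r_2 = 0.3118
beam 3: φ=45°, α=330°
  d=(0.8660,-0.5000)  start (8,5)  tX=0.7044 tY=0.5400  stride 1/|dx|=1.1547 1/|dy|=2.0000
    cross y-line → (8,4), t=0.5400 (wall)
  → r_3 = 0.5400
beam 4: φ=135°, α=60°
  d=(0.5000,0.8660)  start (8,5)  tX=1.2200 tY=0.8429  stride 1/|dx|=2.0000 1/|dy|=1.1547
    cross y-line → (8,6), t=0.8429
    cross x-line → (9,6), t=1.2200 (wall)
  → r_4 = 1.2200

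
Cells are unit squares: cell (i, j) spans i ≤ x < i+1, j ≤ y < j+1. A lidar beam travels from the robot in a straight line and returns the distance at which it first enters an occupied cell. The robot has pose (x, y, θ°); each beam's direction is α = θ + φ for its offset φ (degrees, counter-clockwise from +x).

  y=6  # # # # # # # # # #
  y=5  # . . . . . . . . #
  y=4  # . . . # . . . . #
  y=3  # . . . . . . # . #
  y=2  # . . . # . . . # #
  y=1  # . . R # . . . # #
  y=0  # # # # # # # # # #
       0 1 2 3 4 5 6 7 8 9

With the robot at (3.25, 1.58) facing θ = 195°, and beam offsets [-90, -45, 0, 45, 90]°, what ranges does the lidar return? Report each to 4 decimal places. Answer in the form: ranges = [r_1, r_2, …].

ranges = [4.5759, 2.5981, 2.2409, 0.6697, 0.6005]

beam 1: φ=-90°, α=105°
  cosα=-0.2588 sinα=0.9659 | (3,1) | tMaxX 0.9659 tMaxY 0.4348 | tΔX 3.8637 tΔY 1.0353
    t=0.4348 [y] (3,2)
    t=0.9659 [x] (2,2)
    t=1.4701 [y] (2,3)
    t=2.5054 [y] (2,4)
    t=3.5406 [y] (2,5)
    t=4.5759 [y] (2,6) — stop
  → r_1 = 4.5759
beam 2: φ=-45°, α=150°
  cosα=-0.8660 sinα=0.5000 | (3,1) | tMaxX 0.2887 tMaxY 0.8400 | tΔX 1.1547 tΔY 2.0000
    t=0.2887 [x] (2,1)
    t=0.8400 [y] (2,2)
    t=1.4434 [x] (1,2)
    t=2.5981 [x] (0,2) — stop
  → r_2 = 2.5981
beam 3: φ=0°, α=195°
  cosα=-0.9659 sinα=-0.2588 | (3,1) | tMaxX 0.2588 tMaxY 2.2409 | tΔX 1.0353 tΔY 3.8637
    t=0.2588 [x] (2,1)
    t=1.2941 [x] (1,1)
    t=2.2409 [y] (1,0) — stop
  → r_3 = 2.2409
beam 4: φ=45°, α=240°
  cosα=-0.5000 sinα=-0.8660 | (3,1) | tMaxX 0.5000 tMaxY 0.6697 | tΔX 2.0000 tΔY 1.1547
    t=0.5000 [x] (2,1)
    t=0.6697 [y] (2,0) — stop
  → r_4 = 0.6697
beam 5: φ=90°, α=285°
  cosα=0.2588 sinα=-0.9659 | (3,1) | tMaxX 2.8978 tMaxY 0.6005 | tΔX 3.8637 tΔY 1.0353
    t=0.6005 [y] (3,0) — stop
  → r_5 = 0.6005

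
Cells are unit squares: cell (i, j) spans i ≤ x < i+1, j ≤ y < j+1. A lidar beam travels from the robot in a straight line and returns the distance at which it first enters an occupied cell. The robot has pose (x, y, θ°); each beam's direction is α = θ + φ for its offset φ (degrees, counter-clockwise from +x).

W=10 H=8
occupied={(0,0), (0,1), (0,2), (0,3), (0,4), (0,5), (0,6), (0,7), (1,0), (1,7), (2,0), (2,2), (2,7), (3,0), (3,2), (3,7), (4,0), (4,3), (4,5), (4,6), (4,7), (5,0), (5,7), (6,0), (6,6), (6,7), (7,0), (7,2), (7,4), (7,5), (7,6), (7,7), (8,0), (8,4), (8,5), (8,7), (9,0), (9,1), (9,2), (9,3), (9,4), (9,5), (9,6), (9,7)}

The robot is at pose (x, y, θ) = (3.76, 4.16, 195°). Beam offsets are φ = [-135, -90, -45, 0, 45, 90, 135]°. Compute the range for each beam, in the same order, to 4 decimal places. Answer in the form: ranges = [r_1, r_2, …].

ranges = [0.9699, 2.9402, 3.1870, 2.8574, 1.3395, 0.9273, 0.3200]

beam 1: φ=-135°, α=60°
  direction (0.5000, 0.8660); cell (3,4); t to first gridline: x 0.4800, y 0.9699 (then +2.0000 / +1.1547)
    (4,4) via x @ 0.4800
    (4,5) via y @ 0.9699  # hit
  → r_1 = 0.9699
beam 2: φ=-90°, α=105°
  direction (-0.2588, 0.9659); cell (3,4); t to first gridline: x 2.9364, y 0.8696 (then +3.8637 / +1.0353)
    (3,5) via y @ 0.8696
    (3,6) via y @ 1.9049
    (2,6) via x @ 2.9364
    (2,7) via y @ 2.9402  # hit
  → r_2 = 2.9402
beam 3: φ=-45°, α=150°
  direction (-0.8660, 0.5000); cell (3,4); t to first gridline: x 0.8776, y 1.6800 (then +1.1547 / +2.0000)
    (2,4) via x @ 0.8776
    (2,5) via y @ 1.6800
    (1,5) via x @ 2.0323
    (0,5) via x @ 3.1870  # hit
  → r_3 = 3.1870
beam 4: φ=0°, α=195°
  direction (-0.9659, -0.2588); cell (3,4); t to first gridline: x 0.7868, y 0.6182 (then +1.0353 / +3.8637)
    (3,3) via y @ 0.6182
    (2,3) via x @ 0.7868
    (1,3) via x @ 1.8221
    (0,3) via x @ 2.8574  # hit
  → r_4 = 2.8574
beam 5: φ=45°, α=240°
  direction (-0.5000, -0.8660); cell (3,4); t to first gridline: x 1.5200, y 0.1848 (then +2.0000 / +1.1547)
    (3,3) via y @ 0.1848
    (3,2) via y @ 1.3395  # hit
  → r_5 = 1.3395
beam 6: φ=90°, α=285°
  direction (0.2588, -0.9659); cell (3,4); t to first gridline: x 0.9273, y 0.1656 (then +3.8637 / +1.0353)
    (3,3) via y @ 0.1656
    (4,3) via x @ 0.9273  # hit
  → r_6 = 0.9273
beam 7: φ=135°, α=330°
  direction (0.8660, -0.5000); cell (3,4); t to first gridline: x 0.2771, y 0.3200 (then +1.1547 / +2.0000)
    (4,4) via x @ 0.2771
    (4,3) via y @ 0.3200  # hit
  → r_7 = 0.3200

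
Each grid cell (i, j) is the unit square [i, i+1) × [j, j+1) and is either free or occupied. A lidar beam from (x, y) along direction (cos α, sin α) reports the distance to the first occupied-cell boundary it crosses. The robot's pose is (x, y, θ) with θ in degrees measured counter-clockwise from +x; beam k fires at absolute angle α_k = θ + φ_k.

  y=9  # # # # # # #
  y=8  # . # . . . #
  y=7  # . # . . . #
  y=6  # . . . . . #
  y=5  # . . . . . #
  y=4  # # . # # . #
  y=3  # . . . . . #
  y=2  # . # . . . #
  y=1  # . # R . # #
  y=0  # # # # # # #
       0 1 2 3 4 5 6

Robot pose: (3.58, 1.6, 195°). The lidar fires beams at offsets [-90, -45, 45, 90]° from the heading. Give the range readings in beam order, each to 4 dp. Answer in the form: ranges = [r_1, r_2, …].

ranges = [5.5905, 0.6697, 0.6928, 0.6212]

beam 1: φ=-90°, α=105°
  cosα=-0.2588 sinα=0.9659 | (3,1) | tMaxX 2.2409 tMaxY 0.4141 | tΔX 3.8637 tΔY 1.0353
    t=0.4141 [y] (3,2)
    t=1.4494 [y] (3,3)
    t=2.2409 [x] (2,3)
    t=2.4847 [y] (2,4)
    t=3.5199 [y] (2,5)
    t=4.5552 [y] (2,6)
    t=5.5905 [y] (2,7) — stop
  → r_1 = 5.5905
beam 2: φ=-45°, α=150°
  cosα=-0.8660 sinα=0.5000 | (3,1) | tMaxX 0.6697 tMaxY 0.8000 | tΔX 1.1547 tΔY 2.0000
    t=0.6697 [x] (2,1) — stop
  → r_2 = 0.6697
beam 3: φ=45°, α=240°
  cosα=-0.5000 sinα=-0.8660 | (3,1) | tMaxX 1.1600 tMaxY 0.6928 | tΔX 2.0000 tΔY 1.1547
    t=0.6928 [y] (3,0) — stop
  → r_3 = 0.6928
beam 4: φ=90°, α=285°
  cosα=0.2588 sinα=-0.9659 | (3,1) | tMaxX 1.6228 tMaxY 0.6212 | tΔX 3.8637 tΔY 1.0353
    t=0.6212 [y] (3,0) — stop
  → r_4 = 0.6212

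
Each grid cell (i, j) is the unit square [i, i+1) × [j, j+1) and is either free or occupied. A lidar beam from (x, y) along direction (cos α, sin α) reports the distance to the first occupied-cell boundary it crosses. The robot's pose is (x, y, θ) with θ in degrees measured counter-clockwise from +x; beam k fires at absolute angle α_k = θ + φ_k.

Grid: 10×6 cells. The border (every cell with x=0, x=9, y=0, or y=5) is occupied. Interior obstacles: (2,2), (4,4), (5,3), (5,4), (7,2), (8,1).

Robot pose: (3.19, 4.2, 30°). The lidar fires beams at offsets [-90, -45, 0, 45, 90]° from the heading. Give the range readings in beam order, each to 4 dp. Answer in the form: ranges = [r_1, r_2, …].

ranges = [3.6950, 1.8738, 0.9353, 0.8282, 0.9238]

beam 1: φ=-90°, α=300°
  dir = (cos 300°, sin 300°) = (0.5000, -0.8660); from cell (3,4)
  next x-line at t=1.6200, next y-line at t=0.2309; Δt_x=2.0000, Δt_y=1.1547
    y: enter (3,3) at t=0.2309
    y: enter (3,2) at t=1.3856
    x: enter (4,2) at t=1.6200
    y: enter (4,1) at t=2.5403
    x: enter (5,1) at t=3.6200
    y: enter (5,0) at t=3.6950 ← occupied
  → r_1 = 3.6950
beam 2: φ=-45°, α=345°
  dir = (cos 345°, sin 345°) = (0.9659, -0.2588); from cell (3,4)
  next x-line at t=0.8386, next y-line at t=0.7727; Δt_x=1.0353, Δt_y=3.8637
    y: enter (3,3) at t=0.7727
    x: enter (4,3) at t=0.8386
    x: enter (5,3) at t=1.8738 ← occupied
  → r_2 = 1.8738
beam 3: φ=0°, α=30°
  dir = (cos 30°, sin 30°) = (0.8660, 0.5000); from cell (3,4)
  next x-line at t=0.9353, next y-line at t=1.6000; Δt_x=1.1547, Δt_y=2.0000
    x: enter (4,4) at t=0.9353 ← occupied
  → r_3 = 0.9353
beam 4: φ=45°, α=75°
  dir = (cos 75°, sin 75°) = (0.2588, 0.9659); from cell (3,4)
  next x-line at t=3.1296, next y-line at t=0.8282; Δt_x=3.8637, Δt_y=1.0353
    y: enter (3,5) at t=0.8282 ← occupied
  → r_4 = 0.8282
beam 5: φ=90°, α=120°
  dir = (cos 120°, sin 120°) = (-0.5000, 0.8660); from cell (3,4)
  next x-line at t=0.3800, next y-line at t=0.9238; Δt_x=2.0000, Δt_y=1.1547
    x: enter (2,4) at t=0.3800
    y: enter (2,5) at t=0.9238 ← occupied
  → r_5 = 0.9238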